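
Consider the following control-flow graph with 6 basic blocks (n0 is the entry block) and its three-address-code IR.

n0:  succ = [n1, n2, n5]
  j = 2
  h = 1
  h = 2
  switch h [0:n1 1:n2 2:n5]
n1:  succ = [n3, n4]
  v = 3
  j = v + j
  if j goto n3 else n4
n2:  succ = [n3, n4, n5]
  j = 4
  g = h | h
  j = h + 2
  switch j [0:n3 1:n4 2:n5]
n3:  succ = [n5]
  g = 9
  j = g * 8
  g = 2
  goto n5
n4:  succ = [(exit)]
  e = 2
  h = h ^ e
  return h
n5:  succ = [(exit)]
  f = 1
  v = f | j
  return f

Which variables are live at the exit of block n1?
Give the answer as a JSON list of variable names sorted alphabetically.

Answer: ["h"]

Working:
Block summaries:
  n0 def {h,j} use ∅
  n1 def {j,v} use {j}
  n2 def {g,j} use {h}
  n3 def {g,j} use ∅
  n4 def {e,h} use {h}
  n5 def {f,v} use {j}

Live sets:
  live n0: ∅→{h,j}
  live n1: {h,j}→{h}
  live n2: {h}→{h,j}
  live n3: ∅→{j}
  live n4: {h}→∅
  live n5: {j}→∅

live-out(n1) = ["h"]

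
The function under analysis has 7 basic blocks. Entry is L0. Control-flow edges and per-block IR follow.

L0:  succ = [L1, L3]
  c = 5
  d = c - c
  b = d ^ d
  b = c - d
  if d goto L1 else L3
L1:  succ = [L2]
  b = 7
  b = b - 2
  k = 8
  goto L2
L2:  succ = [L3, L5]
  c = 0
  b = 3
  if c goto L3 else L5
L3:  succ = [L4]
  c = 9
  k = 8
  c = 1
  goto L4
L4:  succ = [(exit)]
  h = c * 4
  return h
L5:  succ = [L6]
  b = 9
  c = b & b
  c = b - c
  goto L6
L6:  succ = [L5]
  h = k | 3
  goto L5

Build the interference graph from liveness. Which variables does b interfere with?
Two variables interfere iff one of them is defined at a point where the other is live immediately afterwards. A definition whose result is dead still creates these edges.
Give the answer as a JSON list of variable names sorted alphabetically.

Answer: ["c", "d", "k"]

Derivation:
def/use:
  L0: def={b,c,d} ue=∅
  L1: def={b,k} ue=∅
  L2: def={b,c} ue=∅
  L3: def={c,k} ue=∅
  L4: def={h} ue={c}
  L5: def={b,c} ue=∅
  L6: def={h} ue={k}

Backward fixpoint:
  L0 li=∅ lo=∅
  L1 li=∅ lo={k}
  L2 li={k} lo={k}
  L3 li=∅ lo={c}
  L4 li={c} lo=∅
  L5 li={k} lo={k}
  L6 li={k} lo={k}

Interfere edges:
  b↔{c,d,k}
  c↔{b,d,k}
  d↔{b,c}
  h↔{k}
  k↔{b,c,h}

N(b) = ["c", "d", "k"]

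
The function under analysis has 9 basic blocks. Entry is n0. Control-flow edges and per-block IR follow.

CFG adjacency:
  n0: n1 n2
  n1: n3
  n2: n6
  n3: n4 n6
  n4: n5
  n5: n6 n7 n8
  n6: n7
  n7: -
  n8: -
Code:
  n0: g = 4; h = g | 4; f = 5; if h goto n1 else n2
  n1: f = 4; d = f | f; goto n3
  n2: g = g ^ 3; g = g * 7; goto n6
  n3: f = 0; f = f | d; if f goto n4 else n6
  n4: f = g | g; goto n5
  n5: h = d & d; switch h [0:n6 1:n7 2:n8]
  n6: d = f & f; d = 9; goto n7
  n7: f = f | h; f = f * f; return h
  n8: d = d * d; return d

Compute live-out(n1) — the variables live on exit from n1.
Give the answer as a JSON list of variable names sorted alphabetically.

Answer: ["d", "g", "h"]

Working:
Per-block:
  n0 def {f,g,h} use ∅
  n1 def {d,f} use ∅
  n2 def {g} use {g}
  n3 def {f} use {d}
  n4 def {f} use {g}
  n5 def {h} use {d}
  n6 def {d} use {f}
  n7 def {f} use {f,h}
  n8 def {d} use {d}

Live sets:
  n0: in=∅ out={f,g,h}
  n1: in={g,h} out={d,g,h}
  n2: in={f,g,h} out={f,h}
  n3: in={d,g,h} out={d,f,g,h}
  n4: in={d,g} out={d,f}
  n5: in={d,f} out={d,f,h}
  n6: in={f,h} out={f,h}
  n7: in={f,h} out=∅
  n8: in={d} out=∅

live-out(n1) = ["d", "g", "h"]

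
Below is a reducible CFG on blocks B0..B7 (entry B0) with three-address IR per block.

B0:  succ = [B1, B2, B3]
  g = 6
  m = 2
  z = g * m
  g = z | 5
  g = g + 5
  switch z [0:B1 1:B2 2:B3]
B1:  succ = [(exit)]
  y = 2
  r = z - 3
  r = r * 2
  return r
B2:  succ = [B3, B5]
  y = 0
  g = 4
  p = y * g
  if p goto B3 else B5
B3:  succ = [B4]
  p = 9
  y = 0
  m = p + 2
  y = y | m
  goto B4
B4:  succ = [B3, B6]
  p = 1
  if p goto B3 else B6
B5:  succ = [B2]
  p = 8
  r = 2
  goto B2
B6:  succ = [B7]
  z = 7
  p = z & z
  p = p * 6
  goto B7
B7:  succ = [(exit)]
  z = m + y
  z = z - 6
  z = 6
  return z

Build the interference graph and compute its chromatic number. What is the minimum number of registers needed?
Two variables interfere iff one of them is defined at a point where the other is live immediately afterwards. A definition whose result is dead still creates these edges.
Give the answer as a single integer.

Block summaries:
  B0 def {g,m,z} use ∅
  B1 def {r,y} use {z}
  B2 def {g,p,y} use ∅
  B3 def {m,p,y} use ∅
  B4 def {p} use ∅
  B5 def {p,r} use ∅
  B6 def {p,z} use ∅
  B7 def {z} use {m,y}

Live sets:
  B0: in=∅ out={z}
  B1: in={z} out=∅
  B2: in=∅ out=∅
  B3: in=∅ out={m,y}
  B4: in={m,y} out={m,y}
  B5: in=∅ out=∅
  B6: in={m,y} out={m,y}
  B7: in={m,y} out=∅

Interference:
  g: {m,y,z}
  m: {g,p,y,z}
  p: {m,y}
  r: ∅
  y: {g,m,p,z}
  z: {g,m,y}

Chromatic number:
  lower bound: {g,m,y,z} mutually conflict ⇒ χ ≥ 4
  assign g→c2 m→c0 p→c2 r→c0 y→c1 z→c3 — no edge inside a register ⇒ χ ≤ 4
  χ = 4

Answer: 4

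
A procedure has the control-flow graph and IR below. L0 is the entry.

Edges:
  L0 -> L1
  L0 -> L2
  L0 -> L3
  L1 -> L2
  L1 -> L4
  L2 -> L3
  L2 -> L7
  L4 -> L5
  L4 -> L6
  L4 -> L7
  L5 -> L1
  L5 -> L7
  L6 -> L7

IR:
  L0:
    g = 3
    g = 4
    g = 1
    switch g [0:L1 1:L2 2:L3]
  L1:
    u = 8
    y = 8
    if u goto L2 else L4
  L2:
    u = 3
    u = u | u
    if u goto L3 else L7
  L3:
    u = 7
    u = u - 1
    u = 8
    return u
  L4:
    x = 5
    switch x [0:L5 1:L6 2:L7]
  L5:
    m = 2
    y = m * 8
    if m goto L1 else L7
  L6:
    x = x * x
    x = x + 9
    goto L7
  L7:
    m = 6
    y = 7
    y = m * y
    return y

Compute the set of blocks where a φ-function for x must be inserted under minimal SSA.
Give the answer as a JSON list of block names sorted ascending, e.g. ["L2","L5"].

idom tree: L1←L0 L2←L0 L3←L0 L4←L1 L5←L4 L6←L4 L7←L0
Join-block Dom:
  L1: preds {L0,L5}: {L0} ∩ {L0,L1,L4,L5} = {L0}; idom=L0
  L2: preds {L0,L1}: {L0} ∩ {L0,L1} = {L0}; idom=L0
  L3: preds {L0,L2}: {L0} ∩ {L0,L2} = {L0}; idom=L0
  L7: preds {L2,L4,L5,L6}: {L0,L2} ∩ {L0,L1,L4} ∩ {L0,L1,L4,L5} ∩ {L0,L1,L4,L6} = {L0}; idom=L0

Frontier:
  L1←L0: walk · to L0
  L1←L5: walk L5→L4→L1 to L0
  L2←L0: walk · to L0
  L2←L1: walk L1 to L0
  L3←L0: walk · to L0
  L3←L2: walk L2 to L0
  L7←L2: walk L2 to L0
  L7←L4: walk L4→L1 to L0
  L7←L5: walk L5→L4→L1 to L0
  L7←L6: walk L6→L4→L1 to L0
  DF(L0)=∅
  DF(L1)={L1,L2,L7}
  DF(L2)={L3,L7}
  DF(L3)=∅
  DF(L4)={L1,L7}
  DF(L5)={L1,L7}
  DF(L6)={L7}
  DF(L7)=∅

φ for x: defs {L4,L6}
  DF⁺ = {L1,L2,L3,L7}

Answer: ["L1", "L2", "L3", "L7"]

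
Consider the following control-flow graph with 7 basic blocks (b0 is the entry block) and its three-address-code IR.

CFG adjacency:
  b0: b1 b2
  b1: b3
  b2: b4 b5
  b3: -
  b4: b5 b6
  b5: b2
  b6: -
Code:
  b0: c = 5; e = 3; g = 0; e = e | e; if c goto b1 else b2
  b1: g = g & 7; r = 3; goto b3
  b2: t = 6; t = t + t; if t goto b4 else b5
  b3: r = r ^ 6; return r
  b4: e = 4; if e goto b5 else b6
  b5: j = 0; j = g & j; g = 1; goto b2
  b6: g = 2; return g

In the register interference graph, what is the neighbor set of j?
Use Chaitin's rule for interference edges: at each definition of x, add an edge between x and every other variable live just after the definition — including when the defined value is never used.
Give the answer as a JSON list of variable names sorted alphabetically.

Answer: ["g"]

Working:
Per-block:
  b0: def={c,e,g} ue=∅
  b1: def={g,r} ue={g}
  b2: def={t} ue=∅
  b3: def={r} ue={r}
  b4: def={e} ue=∅
  b5: def={g,j} ue={g}
  b6: def={g} ue=∅

Liveness:
  live b0: ∅→{g}
  live b1: {g}→{r}
  live b2: {g}→{g}
  live b3: {r}→∅
  live b4: {g}→{g}
  live b5: {g}→{g}
  live b6: ∅→∅

Interfere edges:
  c↔{e,g}
  e↔{c,g}
  g↔{c,e,j,t}
  j↔{g}
  r↔∅
  t↔{g}

N(j) = ["g"]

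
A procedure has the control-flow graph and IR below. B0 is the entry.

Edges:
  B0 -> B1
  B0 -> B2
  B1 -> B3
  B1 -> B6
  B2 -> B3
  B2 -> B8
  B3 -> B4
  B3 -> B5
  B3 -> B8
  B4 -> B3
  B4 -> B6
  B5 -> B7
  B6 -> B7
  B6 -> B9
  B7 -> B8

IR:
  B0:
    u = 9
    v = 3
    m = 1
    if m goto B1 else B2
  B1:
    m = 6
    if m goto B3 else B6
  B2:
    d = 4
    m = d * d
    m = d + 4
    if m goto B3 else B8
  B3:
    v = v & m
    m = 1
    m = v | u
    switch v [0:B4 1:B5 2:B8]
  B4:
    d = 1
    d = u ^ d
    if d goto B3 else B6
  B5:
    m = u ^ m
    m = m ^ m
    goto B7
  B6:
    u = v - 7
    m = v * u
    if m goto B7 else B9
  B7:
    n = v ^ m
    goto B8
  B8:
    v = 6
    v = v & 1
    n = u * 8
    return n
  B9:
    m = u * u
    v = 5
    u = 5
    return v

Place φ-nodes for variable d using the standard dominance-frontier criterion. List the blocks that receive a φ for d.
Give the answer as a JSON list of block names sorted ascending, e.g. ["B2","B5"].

Answer: ["B3", "B6", "B7", "B8"]

Analysis:
idom tree: B1←B0 B2←B0 B3←B0 B4←B3 B5←B3 B6←B0 B7←B0 B8←B0 B9←B6
Join-block Dom:
  B3: preds {B1,B2,B4}: {B0,B1} ∩ {B0,B2} ∩ {B0,B3,B4} = {B0}; idom=B0
  B6: preds {B1,B4}: {B0,B1} ∩ {B0,B3,B4} = {B0}; idom=B0
  B7: preds {B5,B6}: {B0,B3,B5} ∩ {B0,B6} = {B0}; idom=B0
  B8: preds {B2,B3,B7}: {B0,B2} ∩ {B0,B3} ∩ {B0,B7} = {B0}; idom=B0

DF walk-up:
  B3←B1: walk B1 to B0
  B3←B2: walk B2 to B0
  B3←B4: walk B4→B3 to B0
  B6←B1: walk B1 to B0
  B6←B4: walk B4→B3 to B0
  B7←B5: walk B5→B3 to B0
  B7←B6: walk B6 to B0
  B8←B2: walk B2 to B0
  B8←B3: walk B3 to B0
  B8←B7: walk B7 to B0
  B0: DF=∅
  B1: DF={B3,B6}
  B2: DF={B3,B8}
  B3: DF={B3,B6,B7,B8}
  B4: DF={B3,B6}
  B5: DF={B7}
  B6: DF={B7}
  B7: DF={B8}
  B8: DF=∅
  B9: DF=∅

φ for d: defs {B2,B4}
  DF⁺ = {B3,B6,B7,B8}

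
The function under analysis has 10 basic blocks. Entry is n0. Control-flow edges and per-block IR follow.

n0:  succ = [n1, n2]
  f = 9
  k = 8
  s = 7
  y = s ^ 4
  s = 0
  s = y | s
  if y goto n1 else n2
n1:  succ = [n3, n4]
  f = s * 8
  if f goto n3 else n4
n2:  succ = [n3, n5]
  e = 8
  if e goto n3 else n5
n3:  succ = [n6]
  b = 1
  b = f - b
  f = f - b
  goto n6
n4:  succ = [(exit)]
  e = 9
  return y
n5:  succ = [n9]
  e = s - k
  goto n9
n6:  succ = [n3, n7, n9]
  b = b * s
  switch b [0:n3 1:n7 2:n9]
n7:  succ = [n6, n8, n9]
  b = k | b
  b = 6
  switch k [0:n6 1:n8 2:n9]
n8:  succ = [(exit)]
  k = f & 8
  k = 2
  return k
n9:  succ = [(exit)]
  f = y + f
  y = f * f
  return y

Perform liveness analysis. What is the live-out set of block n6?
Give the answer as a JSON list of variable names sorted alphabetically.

Answer: ["b", "f", "k", "s", "y"]

Working:
Block summaries:
  n0 def {f,k,s,y} use ∅
  n1 def {f} use {s}
  n2 def {e} use ∅
  n3 def {b,f} use {f}
  n4 def {e} use {y}
  n5 def {e} use {k,s}
  n6 def {b} use {b,s}
  n7 def {b} use {b,k}
  n8 def {k} use {f}
  n9 def {f,y} use {f,y}

Backward fixpoint:
  live n0: ∅→{f,k,s,y}
  live n1: {k,s,y}→{f,k,s,y}
  live n2: {f,k,s,y}→{f,k,s,y}
  live n3: {f,k,s,y}→{b,f,k,s,y}
  live n4: {y}→∅
  live n5: {f,k,s,y}→{f,y}
  live n6: {b,f,k,s,y}→{b,f,k,s,y}
  live n7: {b,f,k,s,y}→{b,f,k,s,y}
  live n8: {f}→∅
  live n9: {f,y}→∅

live-out(n6) = ["b", "f", "k", "s", "y"]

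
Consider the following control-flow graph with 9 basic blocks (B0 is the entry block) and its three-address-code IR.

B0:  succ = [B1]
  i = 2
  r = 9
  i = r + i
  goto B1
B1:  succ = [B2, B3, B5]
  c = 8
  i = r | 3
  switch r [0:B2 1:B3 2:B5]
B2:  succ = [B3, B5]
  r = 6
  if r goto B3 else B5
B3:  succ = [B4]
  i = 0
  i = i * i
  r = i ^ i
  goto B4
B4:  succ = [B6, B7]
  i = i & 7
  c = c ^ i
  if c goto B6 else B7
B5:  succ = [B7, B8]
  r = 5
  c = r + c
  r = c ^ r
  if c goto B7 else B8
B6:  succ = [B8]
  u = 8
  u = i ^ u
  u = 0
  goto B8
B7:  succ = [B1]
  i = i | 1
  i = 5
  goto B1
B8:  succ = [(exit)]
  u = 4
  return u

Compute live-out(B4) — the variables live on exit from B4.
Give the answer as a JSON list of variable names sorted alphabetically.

def/use:
  B0: def={i,r} ue=∅
  B1: def={c,i} ue={r}
  B2: def={r} ue=∅
  B3: def={i,r} ue=∅
  B4: def={c,i} ue={c,i}
  B5: def={c,r} ue={c}
  B6: def={u} ue={i}
  B7: def={i} ue={i}
  B8: def={u} ue=∅

Live sets:
  B0 li=∅ lo={r}
  B1 li={r} lo={c,i}
  B2 li={c,i} lo={c,i}
  B3 li={c} lo={c,i,r}
  B4 li={c,i,r} lo={i,r}
  B5 li={c,i} lo={i,r}
  B6 li={i} lo=∅
  B7 li={i,r} lo={r}
  B8 li=∅ lo=∅

live-out(B4) = ["i", "r"]

Answer: ["i", "r"]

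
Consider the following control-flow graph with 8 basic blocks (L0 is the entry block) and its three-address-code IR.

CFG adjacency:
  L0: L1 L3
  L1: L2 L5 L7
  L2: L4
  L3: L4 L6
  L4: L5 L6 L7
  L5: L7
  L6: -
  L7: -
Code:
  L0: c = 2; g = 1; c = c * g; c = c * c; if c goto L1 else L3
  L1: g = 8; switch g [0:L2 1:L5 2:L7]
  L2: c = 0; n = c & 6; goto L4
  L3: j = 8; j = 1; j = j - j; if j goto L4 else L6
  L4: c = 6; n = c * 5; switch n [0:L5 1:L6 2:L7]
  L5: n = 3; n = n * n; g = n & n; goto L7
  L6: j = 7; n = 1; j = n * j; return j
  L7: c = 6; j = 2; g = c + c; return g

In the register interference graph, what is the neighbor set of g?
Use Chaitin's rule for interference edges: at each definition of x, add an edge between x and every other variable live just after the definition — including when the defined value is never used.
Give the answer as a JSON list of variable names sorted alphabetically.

def/use:
  L0: {c,g} / ∅
  L1: {g} / ∅
  L2: {c,n} / ∅
  L3: {j} / ∅
  L4: {c,n} / ∅
  L5: {g,n} / ∅
  L6: {j,n} / ∅
  L7: {c,g,j} / ∅

Backward fixpoint:
  live L0: ∅→∅
  live L1: ∅→∅
  live L2: ∅→∅
  live L3: ∅→∅
  live L4: ∅→∅
  live L5: ∅→∅
  live L6: ∅→∅
  live L7: ∅→∅

Conflict graph:
  c↔{g,j}
  g↔{c}
  j↔{c,n}
  n↔{j}

N(g) = ["c"]

Answer: ["c"]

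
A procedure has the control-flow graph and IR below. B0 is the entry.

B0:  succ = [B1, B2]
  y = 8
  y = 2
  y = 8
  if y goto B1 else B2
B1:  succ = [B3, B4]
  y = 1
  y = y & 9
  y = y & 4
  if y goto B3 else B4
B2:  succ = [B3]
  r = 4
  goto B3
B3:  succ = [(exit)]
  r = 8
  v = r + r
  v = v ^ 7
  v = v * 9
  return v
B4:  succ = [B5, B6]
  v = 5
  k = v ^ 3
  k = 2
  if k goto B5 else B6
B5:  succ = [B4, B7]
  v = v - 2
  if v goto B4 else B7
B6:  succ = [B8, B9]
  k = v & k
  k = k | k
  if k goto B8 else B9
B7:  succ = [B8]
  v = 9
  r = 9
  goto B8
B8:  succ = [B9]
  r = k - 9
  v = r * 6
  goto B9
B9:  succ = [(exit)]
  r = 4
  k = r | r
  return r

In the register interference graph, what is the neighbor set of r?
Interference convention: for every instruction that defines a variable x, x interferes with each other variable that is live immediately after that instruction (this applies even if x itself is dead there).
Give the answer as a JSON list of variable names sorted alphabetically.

Answer: ["k"]

Derivation:
def/use:
  B0 def {y} use ∅
  B1 def {y} use ∅
  B2 def {r} use ∅
  B3 def {r,v} use ∅
  B4 def {k,v} use ∅
  B5 def {v} use {v}
  B6 def {k} use {k,v}
  B7 def {r,v} use ∅
  B8 def {r,v} use {k}
  B9 def {k,r} use ∅

Backward fixpoint:
  live B0: ∅→∅
  live B1: ∅→∅
  live B2: ∅→∅
  live B3: ∅→∅
  live B4: ∅→{k,v}
  live B5: {k,v}→{k}
  live B6: {k,v}→{k}
  live B7: {k}→{k}
  live B8: {k}→∅
  live B9: ∅→∅

Interfere edges:
  k↔{r,v}
  r↔{k}
  v↔{k}
  y↔∅

N(r) = ["k"]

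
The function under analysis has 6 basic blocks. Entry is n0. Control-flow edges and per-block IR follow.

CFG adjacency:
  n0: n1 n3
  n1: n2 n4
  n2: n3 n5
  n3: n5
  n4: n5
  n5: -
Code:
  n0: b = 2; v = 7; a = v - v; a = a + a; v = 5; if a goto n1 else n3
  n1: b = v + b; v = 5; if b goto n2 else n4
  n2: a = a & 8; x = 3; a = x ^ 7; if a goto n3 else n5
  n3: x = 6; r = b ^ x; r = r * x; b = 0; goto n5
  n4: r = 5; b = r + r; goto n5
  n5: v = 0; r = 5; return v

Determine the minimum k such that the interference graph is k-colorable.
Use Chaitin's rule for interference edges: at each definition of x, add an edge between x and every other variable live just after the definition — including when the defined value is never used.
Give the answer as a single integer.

def/use:
  n0: {a,b,v} / ∅
  n1: {b,v} / {b,v}
  n2: {a,x} / {a}
  n3: {b,r,x} / {b}
  n4: {b,r} / ∅
  n5: {r,v} / ∅

Liveness:
  n0 li=∅ lo={a,b,v}
  n1 li={a,b,v} lo={a,b}
  n2 li={a,b} lo={b}
  n3 li={b} lo=∅
  n4 li=∅ lo=∅
  n5 li=∅ lo=∅

Interfere edges:
  a — {b,v}
  b — {a,v,x}
  r — {v,x}
  v — {a,b,r}
  x — {b,r}

Registers:
  {a,b,v} pairwise interfere (3-clique) ⇒ χ ≥ 3
  assign a→r2 b→r0 r→r0 v→r1 x→r1 — no edge inside a register ⇒ χ ≤ 3
  χ = 3

Answer: 3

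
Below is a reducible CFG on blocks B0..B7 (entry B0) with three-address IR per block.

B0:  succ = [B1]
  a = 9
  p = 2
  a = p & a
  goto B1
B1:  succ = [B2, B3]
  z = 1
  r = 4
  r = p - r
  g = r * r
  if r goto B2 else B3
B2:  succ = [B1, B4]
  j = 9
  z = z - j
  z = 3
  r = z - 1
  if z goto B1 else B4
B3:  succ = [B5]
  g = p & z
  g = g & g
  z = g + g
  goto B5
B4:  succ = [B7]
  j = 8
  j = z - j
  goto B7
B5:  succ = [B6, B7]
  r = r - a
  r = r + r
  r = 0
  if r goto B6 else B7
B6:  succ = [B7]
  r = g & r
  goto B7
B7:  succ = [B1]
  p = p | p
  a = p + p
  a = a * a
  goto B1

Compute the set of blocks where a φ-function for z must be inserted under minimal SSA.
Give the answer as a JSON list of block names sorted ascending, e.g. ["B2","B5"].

Answer: ["B1", "B7"]

Derivation:
idom tree: B1←B0 B2←B1 B3←B1 B4←B2 B5←B3 B6←B5 B7←B1
Join-block Dom:
  B1: preds {B0,B2,B7}: {B0} ∩ {B0,B1,B2} ∩ {B0,B1,B7} = {B0}; idom=B0
  B7: preds {B4,B5,B6}: {B0,B1,B2,B4} ∩ {B0,B1,B3,B5} ∩ {B0,B1,B3,B5,B6} = {B0,B1}; idom=B1

DF walk-up:
  B1←B0: walk · to B0
  B1←B2: walk B2→B1 to B0
  B1←B7: walk B7→B1 to B0
  B7←B4: walk B4→B2 to B1
  B7←B5: walk B5→B3 to B1
  B7←B6: walk B6→B5→B3 to B1
  DF(B0)=∅
  DF(B1)={B1}
  DF(B2)={B1,B7}
  DF(B3)={B7}
  DF(B4)={B7}
  DF(B5)={B7}
  DF(B6)={B7}
  DF(B7)={B1}

φ for z: defs {B1,B2,B3}
  DF⁺ = {B1,B7}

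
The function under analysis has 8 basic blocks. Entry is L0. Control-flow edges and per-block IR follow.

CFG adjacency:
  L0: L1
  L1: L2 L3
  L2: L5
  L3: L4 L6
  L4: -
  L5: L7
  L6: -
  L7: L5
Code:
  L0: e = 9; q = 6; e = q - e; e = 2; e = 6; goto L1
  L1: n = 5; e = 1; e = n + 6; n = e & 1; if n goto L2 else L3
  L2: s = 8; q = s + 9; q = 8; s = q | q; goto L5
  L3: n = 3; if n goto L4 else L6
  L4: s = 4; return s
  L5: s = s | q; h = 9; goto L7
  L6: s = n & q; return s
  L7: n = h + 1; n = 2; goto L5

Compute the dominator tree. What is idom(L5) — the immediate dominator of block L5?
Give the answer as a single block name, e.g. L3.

Answer: L2

Derivation:
idom tree: L1←L0 L2←L1 L3←L1 L4←L3 L5←L2 L6←L3 L7←L5
Dom at joins:
  L5: preds {L2,L7}: {L0,L1,L2} ∩ {L0,L1,L2,L5,L7} = {L0,L1,L2}; idom=L2

idom(L5) = L2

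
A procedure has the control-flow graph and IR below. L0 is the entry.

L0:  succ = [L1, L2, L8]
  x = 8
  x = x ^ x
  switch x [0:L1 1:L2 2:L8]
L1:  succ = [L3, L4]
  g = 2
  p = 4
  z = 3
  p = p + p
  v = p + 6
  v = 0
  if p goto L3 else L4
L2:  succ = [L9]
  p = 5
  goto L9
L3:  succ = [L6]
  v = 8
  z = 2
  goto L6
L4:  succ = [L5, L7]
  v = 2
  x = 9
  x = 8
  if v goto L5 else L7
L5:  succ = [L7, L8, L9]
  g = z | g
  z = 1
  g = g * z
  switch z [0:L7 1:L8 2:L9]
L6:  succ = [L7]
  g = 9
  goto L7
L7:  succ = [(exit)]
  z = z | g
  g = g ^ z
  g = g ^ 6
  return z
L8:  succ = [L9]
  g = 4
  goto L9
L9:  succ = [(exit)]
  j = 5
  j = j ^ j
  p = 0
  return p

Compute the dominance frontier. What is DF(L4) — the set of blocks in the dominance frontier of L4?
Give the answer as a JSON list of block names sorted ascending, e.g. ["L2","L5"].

Answer: ["L7", "L8", "L9"]

Working:
idom tree: L1←L0 L2←L0 L3←L1 L4←L1 L5←L4 L6←L3 L7←L1 L8←L0 L9←L0
Dom∩ at merges:
  L7: preds {L4,L5,L6}: {L0,L1,L4} ∩ {L0,L1,L4,L5} ∩ {L0,L1,L3,L6} = {L0,L1}; idom=L1
  L8: preds {L0,L5}: {L0} ∩ {L0,L1,L4,L5} = {L0}; idom=L0
  L9: preds {L2,L5,L8}: {L0,L2} ∩ {L0,L1,L4,L5} ∩ {L0,L8} = {L0}; idom=L0

Frontier:
  L7←L4: walk L4 to L1
  L7←L5: walk L5→L4 to L1
  L7←L6: walk L6→L3 to L1
  L8←L0: walk · to L0
  L8←L5: walk L5→L4→L1 to L0
  L9←L2: walk L2 to L0
  L9←L5: walk L5→L4→L1 to L0
  L9←L8: walk L8 to L0
  L0 → ∅
  L1 → {L8,L9}
  L2 → {L9}
  L3 → {L7}
  L4 → {L7,L8,L9}
  L5 → {L7,L8,L9}
  L6 → {L7}
  L7 → ∅
  L8 → {L9}
  L9 → ∅

DF(L4) = ["L7", "L8", "L9"]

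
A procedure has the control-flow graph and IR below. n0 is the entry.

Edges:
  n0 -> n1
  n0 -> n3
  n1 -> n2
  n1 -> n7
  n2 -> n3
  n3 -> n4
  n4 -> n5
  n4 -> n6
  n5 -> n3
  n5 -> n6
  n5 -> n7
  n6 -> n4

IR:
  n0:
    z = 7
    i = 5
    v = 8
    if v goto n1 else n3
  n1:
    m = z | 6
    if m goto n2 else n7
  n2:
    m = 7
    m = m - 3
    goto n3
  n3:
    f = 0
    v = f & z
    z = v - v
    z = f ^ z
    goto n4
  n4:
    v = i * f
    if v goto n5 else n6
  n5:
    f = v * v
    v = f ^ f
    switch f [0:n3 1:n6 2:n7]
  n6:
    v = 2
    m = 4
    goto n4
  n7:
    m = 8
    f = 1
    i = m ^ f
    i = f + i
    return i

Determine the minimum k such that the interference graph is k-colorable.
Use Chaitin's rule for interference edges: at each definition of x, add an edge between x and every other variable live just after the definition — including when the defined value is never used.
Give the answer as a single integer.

Answer: 4

Derivation:
def/use:
  n0: {i,v,z} / ∅
  n1: {m} / {z}
  n2: {m} / ∅
  n3: {f,v,z} / {z}
  n4: {v} / {f,i}
  n5: {f,v} / {v}
  n6: {m,v} / ∅
  n7: {f,i,m} / ∅

Backward fixpoint:
  n0: in=∅ out={i,z}
  n1: in={i,z} out={i,z}
  n2: in={i,z} out={i,z}
  n3: in={i,z} out={f,i,z}
  n4: in={f,i,z} out={f,i,v,z}
  n5: in={i,v,z} out={f,i,z}
  n6: in={f,i,z} out={f,i,z}
  n7: in=∅ out=∅

Interference:
  f↔{i,m,v,z}
  i↔{f,m,v,z}
  m↔{f,i,z}
  v↔{f,i,z}
  z↔{f,i,m,v}

Chromatic number:
  lower bound: {f,i,m,z} mutually conflict ⇒ χ ≥ 4
  4-colouring: c0={f}  c1={i}  c2={z}  c3={m,v}
  χ = 4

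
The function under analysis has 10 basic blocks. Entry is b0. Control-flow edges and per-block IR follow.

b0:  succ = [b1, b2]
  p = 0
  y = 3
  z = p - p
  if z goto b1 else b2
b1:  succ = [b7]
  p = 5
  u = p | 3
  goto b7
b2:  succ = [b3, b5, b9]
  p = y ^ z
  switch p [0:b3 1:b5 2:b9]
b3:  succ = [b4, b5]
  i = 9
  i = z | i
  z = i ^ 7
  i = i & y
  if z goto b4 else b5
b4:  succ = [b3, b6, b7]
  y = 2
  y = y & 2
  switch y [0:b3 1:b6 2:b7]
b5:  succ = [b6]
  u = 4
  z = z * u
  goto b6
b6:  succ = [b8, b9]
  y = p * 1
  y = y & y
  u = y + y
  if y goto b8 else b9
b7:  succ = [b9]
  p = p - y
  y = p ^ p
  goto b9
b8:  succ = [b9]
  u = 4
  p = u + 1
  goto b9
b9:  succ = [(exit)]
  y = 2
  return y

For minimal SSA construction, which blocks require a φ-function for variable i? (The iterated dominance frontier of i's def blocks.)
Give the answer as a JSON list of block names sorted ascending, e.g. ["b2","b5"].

idom tree: b1←b0 b2←b0 b3←b2 b4←b3 b5←b2 b6←b2 b7←b0 b8←b6 b9←b0
Dom at joins:
  b3: preds {b2,b4}: {b0,b2} ∩ {b0,b2,b3,b4} = {b0,b2}; idom=b2
  b5: preds {b2,b3}: {b0,b2} ∩ {b0,b2,b3} = {b0,b2}; idom=b2
  b6: preds {b4,b5}: {b0,b2,b3,b4} ∩ {b0,b2,b5} = {b0,b2}; idom=b2
  b7: preds {b1,b4}: {b0,b1} ∩ {b0,b2,b3,b4} = {b0}; idom=b0
  b9: preds {b2,b6,b7,b8}: {b0,b2} ∩ {b0,b2,b6} ∩ {b0,b7} ∩ {b0,b2,b6,b8} = {b0}; idom=b0

DF walk-up:
  b3←b2: walk · to b2
  b3←b4: walk b4→b3 to b2
  b5←b2: walk · to b2
  b5←b3: walk b3 to b2
  b6←b4: walk b4→b3 to b2
  b6←b5: walk b5 to b2
  b7←b1: walk b1 to b0
  b7←b4: walk b4→b3→b2 to b0
  b9←b2: walk b2 to b0
  b9←b6: walk b6→b2 to b0
  b9←b7: walk b7 to b0
  b9←b8: walk b8→b6→b2 to b0
  DF(b0)=∅
  DF(b1)={b7}
  DF(b2)={b7,b9}
  DF(b3)={b3,b5,b6,b7}
  DF(b4)={b3,b6,b7}
  DF(b5)={b6}
  DF(b6)={b9}
  DF(b7)={b9}
  DF(b8)={b9}
  DF(b9)=∅

φ for i: defs {b3}
  DF⁺ = {b3,b5,b6,b7,b9}

Answer: ["b3", "b5", "b6", "b7", "b9"]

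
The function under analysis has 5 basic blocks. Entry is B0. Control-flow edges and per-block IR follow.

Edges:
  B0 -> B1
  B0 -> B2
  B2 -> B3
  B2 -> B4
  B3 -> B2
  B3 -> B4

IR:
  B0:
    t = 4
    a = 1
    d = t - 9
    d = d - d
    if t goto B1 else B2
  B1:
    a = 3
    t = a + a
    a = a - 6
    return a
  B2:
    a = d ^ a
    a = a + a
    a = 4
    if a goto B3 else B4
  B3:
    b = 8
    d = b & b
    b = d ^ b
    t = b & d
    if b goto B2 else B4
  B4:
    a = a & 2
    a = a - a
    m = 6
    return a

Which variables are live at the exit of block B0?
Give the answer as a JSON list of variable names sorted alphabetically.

Answer: ["a", "d"]

Working:
Block summaries:
  B0 def {a,d,t} use ∅
  B1 def {a,t} use ∅
  B2 def {a} use {a,d}
  B3 def {b,d,t} use ∅
  B4 def {a,m} use {a}

Liveness:
  B0: in=∅ out={a,d}
  B1: in=∅ out=∅
  B2: in={a,d} out={a}
  B3: in={a} out={a,d}
  B4: in={a} out=∅

live-out(B0) = ["a", "d"]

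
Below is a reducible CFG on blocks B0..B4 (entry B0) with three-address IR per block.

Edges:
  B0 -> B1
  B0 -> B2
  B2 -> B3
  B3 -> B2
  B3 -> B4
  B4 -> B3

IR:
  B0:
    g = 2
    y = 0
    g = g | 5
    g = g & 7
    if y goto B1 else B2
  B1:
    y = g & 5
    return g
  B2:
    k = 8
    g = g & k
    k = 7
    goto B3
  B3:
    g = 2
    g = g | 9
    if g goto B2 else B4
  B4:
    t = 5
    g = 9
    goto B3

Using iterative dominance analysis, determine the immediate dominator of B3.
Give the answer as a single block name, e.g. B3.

Answer: B2

Working:
idom tree: B1←B0 B2←B0 B3←B2 B4←B3
Dom at joins:
  B2: preds {B0,B3}: {B0} ∩ {B0,B2,B3} = {B0}; idom=B0
  B3: preds {B2,B4}: {B0,B2} ∩ {B0,B2,B3,B4} = {B0,B2}; idom=B2

idom(B3) = B2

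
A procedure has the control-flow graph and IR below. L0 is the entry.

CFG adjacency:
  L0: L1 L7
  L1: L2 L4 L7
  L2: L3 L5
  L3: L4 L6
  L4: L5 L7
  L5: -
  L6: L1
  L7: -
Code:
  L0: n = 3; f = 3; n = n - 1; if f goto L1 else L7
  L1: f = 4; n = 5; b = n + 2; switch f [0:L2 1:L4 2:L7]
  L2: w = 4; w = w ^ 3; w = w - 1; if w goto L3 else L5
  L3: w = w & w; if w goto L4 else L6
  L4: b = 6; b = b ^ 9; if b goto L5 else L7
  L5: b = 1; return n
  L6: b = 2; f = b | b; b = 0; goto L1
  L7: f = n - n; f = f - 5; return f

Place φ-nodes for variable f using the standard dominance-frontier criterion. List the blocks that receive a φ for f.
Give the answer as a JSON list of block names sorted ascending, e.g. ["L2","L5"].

Answer: ["L1", "L7"]

Working:
idom tree: L1←L0 L2←L1 L3←L2 L4←L1 L5←L1 L6←L3 L7←L0
Dom∩ at merges:
  L1: preds {L0,L6}: {L0} ∩ {L0,L1,L2,L3,L6} = {L0}; idom=L0
  L4: preds {L1,L3}: {L0,L1} ∩ {L0,L1,L2,L3} = {L0,L1}; idom=L1
  L5: preds {L2,L4}: {L0,L1,L2} ∩ {L0,L1,L4} = {L0,L1}; idom=L1
  L7: preds {L0,L1,L4}: {L0} ∩ {L0,L1} ∩ {L0,L1,L4} = {L0}; idom=L0

Frontier:
  join L1 pred L0: · stop@L0
  join L1 pred L6: L6→L3→L2→L1 stop@L0
  join L4 pred L1: · stop@L1
  join L4 pred L3: L3→L2 stop@L1
  join L5 pred L2: L2 stop@L1
  join L5 pred L4: L4 stop@L1
  join L7 pred L0: · stop@L0
  join L7 pred L1: L1 stop@L0
  join L7 pred L4: L4→L1 stop@L0
  L0: DF=∅
  L1: DF={L1,L7}
  L2: DF={L1,L4,L5}
  L3: DF={L1,L4}
  L4: DF={L5,L7}
  L5: DF=∅
  L6: DF={L1}
  L7: DF=∅

φ for f: defs {L0,L1,L6,L7}
  DF⁺ = {L1,L7}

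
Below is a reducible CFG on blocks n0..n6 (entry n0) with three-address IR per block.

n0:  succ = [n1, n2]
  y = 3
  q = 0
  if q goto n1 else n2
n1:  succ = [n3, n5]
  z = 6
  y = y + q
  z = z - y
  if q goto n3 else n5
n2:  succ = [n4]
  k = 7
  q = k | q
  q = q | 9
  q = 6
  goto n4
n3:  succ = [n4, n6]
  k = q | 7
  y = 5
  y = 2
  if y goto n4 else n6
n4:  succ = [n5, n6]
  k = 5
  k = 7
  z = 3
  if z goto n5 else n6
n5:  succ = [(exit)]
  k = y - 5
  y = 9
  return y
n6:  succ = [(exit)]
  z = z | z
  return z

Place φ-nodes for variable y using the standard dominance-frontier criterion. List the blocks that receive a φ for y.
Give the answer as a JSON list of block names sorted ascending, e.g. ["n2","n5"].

idom tree: n1←n0 n2←n0 n3←n1 n4←n0 n5←n0 n6←n0
Join-block Dom:
  n4: preds {n2,n3}: {n0,n2} ∩ {n0,n1,n3} = {n0}; idom=n0
  n5: preds {n1,n4}: {n0,n1} ∩ {n0,n4} = {n0}; idom=n0
  n6: preds {n3,n4}: {n0,n1,n3} ∩ {n0,n4} = {n0}; idom=n0

DF walk-up:
  join n4 pred n2: n2 stop@n0
  join n4 pred n3: n3→n1 stop@n0
  join n5 pred n1: n1 stop@n0
  join n5 pred n4: n4 stop@n0
  join n6 pred n3: n3→n1 stop@n0
  join n6 pred n4: n4 stop@n0
  DF(n0)=∅
  DF(n1)={n4,n5,n6}
  DF(n2)={n4}
  DF(n3)={n4,n6}
  DF(n4)={n5,n6}
  DF(n5)=∅
  DF(n6)=∅

φ for y: defs {n0,n1,n3,n5}
  DF⁺ = {n4,n5,n6}

Answer: ["n4", "n5", "n6"]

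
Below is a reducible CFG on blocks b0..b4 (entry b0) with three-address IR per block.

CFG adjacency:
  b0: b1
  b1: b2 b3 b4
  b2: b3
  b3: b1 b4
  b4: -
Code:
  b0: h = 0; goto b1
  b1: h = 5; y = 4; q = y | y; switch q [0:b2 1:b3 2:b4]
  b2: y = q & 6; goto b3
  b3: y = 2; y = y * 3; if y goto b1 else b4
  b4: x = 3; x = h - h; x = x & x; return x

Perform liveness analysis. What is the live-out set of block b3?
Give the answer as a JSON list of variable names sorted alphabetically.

Answer: ["h"]

Analysis:
Per-block:
  b0: {h} / ∅
  b1: {h,q,y} / ∅
  b2: {y} / {q}
  b3: {y} / ∅
  b4: {x} / {h}

Liveness:
  live b0: ∅→∅
  live b1: ∅→{h,q}
  live b2: {h,q}→{h}
  live b3: {h}→{h}
  live b4: {h}→∅

live-out(b3) = ["h"]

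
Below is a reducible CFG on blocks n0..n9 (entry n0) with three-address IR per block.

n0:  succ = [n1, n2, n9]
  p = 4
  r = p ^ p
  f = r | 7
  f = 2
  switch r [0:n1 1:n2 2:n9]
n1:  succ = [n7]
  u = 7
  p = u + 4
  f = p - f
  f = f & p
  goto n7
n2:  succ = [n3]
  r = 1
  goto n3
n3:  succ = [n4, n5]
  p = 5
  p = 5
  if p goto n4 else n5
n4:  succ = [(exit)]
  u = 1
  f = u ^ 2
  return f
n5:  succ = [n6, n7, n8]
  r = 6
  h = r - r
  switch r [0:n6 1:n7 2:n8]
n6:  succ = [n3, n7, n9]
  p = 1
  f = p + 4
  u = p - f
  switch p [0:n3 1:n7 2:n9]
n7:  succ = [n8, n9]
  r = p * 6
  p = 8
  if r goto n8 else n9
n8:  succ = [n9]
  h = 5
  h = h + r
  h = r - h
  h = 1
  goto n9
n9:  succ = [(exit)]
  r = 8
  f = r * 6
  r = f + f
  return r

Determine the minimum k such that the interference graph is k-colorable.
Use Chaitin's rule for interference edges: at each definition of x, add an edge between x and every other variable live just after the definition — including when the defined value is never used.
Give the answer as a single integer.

Answer: 3

Derivation:
Per-block:
  n0 def {f,p,r} use ∅
  n1 def {f,p,u} use {f}
  n2 def {r} use ∅
  n3 def {p} use ∅
  n4 def {f,u} use ∅
  n5 def {h,r} use ∅
  n6 def {f,p,u} use ∅
  n7 def {p,r} use {p}
  n8 def {h} use {r}
  n9 def {f,r} use ∅

Liveness:
  n0: in=∅ out={f}
  n1: in={f} out={p}
  n2: in=∅ out=∅
  n3: in=∅ out={p}
  n4: in=∅ out=∅
  n5: in={p} out={p,r}
  n6: in=∅ out={p}
  n7: in={p} out={r}
  n8: in={r} out=∅
  n9: in=∅ out=∅

Interference:
  f: {p,r,u}
  h: {p,r}
  p: {f,h,r,u}
  r: {f,h,p}
  u: {f,p}

Colouring:
  lower bound: {f,p,r} mutually conflict ⇒ χ ≥ 3
  3-colouring: c0={p}  c1={f,h}  c2={r,u}
  χ = 3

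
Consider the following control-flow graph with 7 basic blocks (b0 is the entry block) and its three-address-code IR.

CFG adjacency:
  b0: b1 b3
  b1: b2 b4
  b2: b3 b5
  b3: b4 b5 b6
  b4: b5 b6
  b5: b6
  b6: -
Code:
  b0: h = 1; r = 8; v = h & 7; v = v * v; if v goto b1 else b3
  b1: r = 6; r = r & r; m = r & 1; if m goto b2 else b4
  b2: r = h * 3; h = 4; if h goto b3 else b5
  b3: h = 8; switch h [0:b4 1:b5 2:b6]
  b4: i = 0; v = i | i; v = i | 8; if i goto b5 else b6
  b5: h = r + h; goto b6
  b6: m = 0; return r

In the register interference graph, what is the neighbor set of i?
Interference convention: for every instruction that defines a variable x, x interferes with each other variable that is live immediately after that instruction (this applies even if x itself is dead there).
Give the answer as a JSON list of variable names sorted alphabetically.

Block summaries:
  b0: def={h,r,v} ue=∅
  b1: def={m,r} ue=∅
  b2: def={h,r} ue={h}
  b3: def={h} ue=∅
  b4: def={i,v} ue=∅
  b5: def={h} ue={h,r}
  b6: def={m} ue={r}

Liveness:
  b0 li=∅ lo={h,r}
  b1 li={h} lo={h,r}
  b2 li={h} lo={h,r}
  b3 li={r} lo={h,r}
  b4 li={h,r} lo={h,r}
  b5 li={h,r} lo={r}
  b6 li={r} lo=∅

Interfere edges:
  h↔{i,m,r,v}
  i↔{h,r,v}
  m↔{h,r}
  r↔{h,i,m,v}
  v↔{h,i,r}

N(i) = ["h", "r", "v"]

Answer: ["h", "r", "v"]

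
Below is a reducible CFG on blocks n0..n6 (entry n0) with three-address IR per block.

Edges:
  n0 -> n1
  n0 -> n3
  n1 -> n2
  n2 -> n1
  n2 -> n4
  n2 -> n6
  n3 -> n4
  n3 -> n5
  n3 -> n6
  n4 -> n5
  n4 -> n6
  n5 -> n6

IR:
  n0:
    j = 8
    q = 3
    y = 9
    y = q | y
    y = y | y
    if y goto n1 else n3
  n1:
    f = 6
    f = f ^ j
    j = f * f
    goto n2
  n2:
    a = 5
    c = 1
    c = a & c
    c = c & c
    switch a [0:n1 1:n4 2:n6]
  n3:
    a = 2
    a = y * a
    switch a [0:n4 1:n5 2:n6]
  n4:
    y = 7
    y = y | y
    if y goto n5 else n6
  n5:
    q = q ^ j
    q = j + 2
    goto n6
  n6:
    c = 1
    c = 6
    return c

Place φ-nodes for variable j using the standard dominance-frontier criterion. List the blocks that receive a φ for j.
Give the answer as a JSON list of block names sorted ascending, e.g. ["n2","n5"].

Answer: ["n1", "n4", "n5", "n6"]

Working:
idom tree: n1←n0 n2←n1 n3←n0 n4←n0 n5←n0 n6←n0
Join-block Dom:
  n1: preds {n0,n2}: {n0} ∩ {n0,n1,n2} = {n0}; idom=n0
  n4: preds {n2,n3}: {n0,n1,n2} ∩ {n0,n3} = {n0}; idom=n0
  n5: preds {n3,n4}: {n0,n3} ∩ {n0,n4} = {n0}; idom=n0
  n6: preds {n2,n3,n4,n5}: {n0,n1,n2} ∩ {n0,n3} ∩ {n0,n4} ∩ {n0,n5} = {n0}; idom=n0

Frontier:
  join n1 pred n0: · stop@n0
  join n1 pred n2: n2→n1 stop@n0
  join n4 pred n2: n2→n1 stop@n0
  join n4 pred n3: n3 stop@n0
  join n5 pred n3: n3 stop@n0
  join n5 pred n4: n4 stop@n0
  join n6 pred n2: n2→n1 stop@n0
  join n6 pred n3: n3 stop@n0
  join n6 pred n4: n4 stop@n0
  join n6 pred n5: n5 stop@n0
  n0 → ∅
  n1 → {n1,n4,n6}
  n2 → {n1,n4,n6}
  n3 → {n4,n5,n6}
  n4 → {n5,n6}
  n5 → {n6}
  n6 → ∅

φ for j: defs {n0,n1}
  DF⁺ = {n1,n4,n5,n6}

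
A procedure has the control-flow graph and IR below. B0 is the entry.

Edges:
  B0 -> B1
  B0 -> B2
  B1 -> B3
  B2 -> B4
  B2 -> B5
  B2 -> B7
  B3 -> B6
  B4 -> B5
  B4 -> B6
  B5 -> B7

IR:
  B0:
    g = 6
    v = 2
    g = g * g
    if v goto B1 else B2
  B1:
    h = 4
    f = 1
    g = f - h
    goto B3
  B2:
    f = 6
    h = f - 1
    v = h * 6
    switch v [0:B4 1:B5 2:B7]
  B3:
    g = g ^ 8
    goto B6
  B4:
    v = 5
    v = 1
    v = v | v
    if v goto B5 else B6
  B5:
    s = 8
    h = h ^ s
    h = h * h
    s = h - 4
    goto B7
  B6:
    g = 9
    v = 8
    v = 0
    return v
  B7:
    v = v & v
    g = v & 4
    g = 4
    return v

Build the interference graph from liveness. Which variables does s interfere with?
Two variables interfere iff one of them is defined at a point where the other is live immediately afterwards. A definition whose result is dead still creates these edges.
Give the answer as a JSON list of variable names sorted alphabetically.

Block summaries:
  B0: {g,v} / ∅
  B1: {f,g,h} / ∅
  B2: {f,h,v} / ∅
  B3: {g} / {g}
  B4: {v} / ∅
  B5: {h,s} / {h}
  B6: {g,v} / ∅
  B7: {g,v} / {v}

Liveness:
  B0 li=∅ lo=∅
  B1 li=∅ lo={g}
  B2 li=∅ lo={h,v}
  B3 li={g} lo=∅
  B4 li={h} lo={h,v}
  B5 li={h,v} lo={v}
  B6 li=∅ lo=∅
  B7 li={v} lo=∅

Conflict graph:
  f↔{h}
  g↔{v}
  h↔{f,s,v}
  s↔{h,v}
  v↔{g,h,s}

N(s) = ["h", "v"]

Answer: ["h", "v"]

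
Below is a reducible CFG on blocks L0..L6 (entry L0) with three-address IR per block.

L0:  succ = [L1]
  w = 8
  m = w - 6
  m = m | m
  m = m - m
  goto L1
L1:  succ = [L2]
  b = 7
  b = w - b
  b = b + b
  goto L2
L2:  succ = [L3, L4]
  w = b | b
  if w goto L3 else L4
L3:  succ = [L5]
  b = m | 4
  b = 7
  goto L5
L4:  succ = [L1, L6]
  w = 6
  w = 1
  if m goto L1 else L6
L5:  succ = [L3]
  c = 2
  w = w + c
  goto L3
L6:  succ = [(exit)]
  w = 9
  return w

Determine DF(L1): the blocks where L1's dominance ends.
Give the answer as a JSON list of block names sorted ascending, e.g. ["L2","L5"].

Answer: ["L1"]

Analysis:
idom tree: L1←L0 L2←L1 L3←L2 L4←L2 L5←L3 L6←L4
Dom at joins:
  L1: preds {L0,L4}: {L0} ∩ {L0,L1,L2,L4} = {L0}; idom=L0
  L3: preds {L2,L5}: {L0,L1,L2} ∩ {L0,L1,L2,L3,L5} = {L0,L1,L2}; idom=L2

Frontier:
  L1←L0: walk · to L0
  L1←L4: walk L4→L2→L1 to L0
  L3←L2: walk · to L2
  L3←L5: walk L5→L3 to L2
  L0: DF=∅
  L1: DF={L1}
  L2: DF={L1}
  L3: DF={L3}
  L4: DF={L1}
  L5: DF={L3}
  L6: DF=∅

DF(L1) = ["L1"]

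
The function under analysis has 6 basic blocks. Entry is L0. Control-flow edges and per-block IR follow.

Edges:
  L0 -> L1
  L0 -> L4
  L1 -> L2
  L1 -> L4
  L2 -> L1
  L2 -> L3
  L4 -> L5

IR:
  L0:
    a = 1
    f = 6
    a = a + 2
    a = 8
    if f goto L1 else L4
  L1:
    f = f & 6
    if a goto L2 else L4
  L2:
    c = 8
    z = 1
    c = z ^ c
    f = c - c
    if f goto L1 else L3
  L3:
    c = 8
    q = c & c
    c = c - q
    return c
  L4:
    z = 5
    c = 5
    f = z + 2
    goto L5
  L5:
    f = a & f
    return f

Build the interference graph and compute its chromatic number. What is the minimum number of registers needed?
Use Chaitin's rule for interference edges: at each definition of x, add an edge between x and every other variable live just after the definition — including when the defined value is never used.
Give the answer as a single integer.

def/use:
  L0 def {a,f} use ∅
  L1 def {f} use {a,f}
  L2 def {c,f,z} use ∅
  L3 def {c,q} use ∅
  L4 def {c,f,z} use ∅
  L5 def {f} use {a,f}

Live sets:
  live L0: ∅→{a,f}
  live L1: {a,f}→{a}
  live L2: {a}→{a,f}
  live L3: ∅→∅
  live L4: {a}→{a,f}
  live L5: {a,f}→∅

Interfere edges:
  a↔{c,f,z}
  c↔{a,q,z}
  f↔{a}
  q↔{c}
  z↔{a,c}

Colouring:
  {a,c,z} pairwise interfere (3-clique) ⇒ χ ≥ 3
  assign a→R0 c→R1 f→R1 q→R0 z→R2 — no edge inside a register ⇒ χ ≤ 3
  χ = 3

Answer: 3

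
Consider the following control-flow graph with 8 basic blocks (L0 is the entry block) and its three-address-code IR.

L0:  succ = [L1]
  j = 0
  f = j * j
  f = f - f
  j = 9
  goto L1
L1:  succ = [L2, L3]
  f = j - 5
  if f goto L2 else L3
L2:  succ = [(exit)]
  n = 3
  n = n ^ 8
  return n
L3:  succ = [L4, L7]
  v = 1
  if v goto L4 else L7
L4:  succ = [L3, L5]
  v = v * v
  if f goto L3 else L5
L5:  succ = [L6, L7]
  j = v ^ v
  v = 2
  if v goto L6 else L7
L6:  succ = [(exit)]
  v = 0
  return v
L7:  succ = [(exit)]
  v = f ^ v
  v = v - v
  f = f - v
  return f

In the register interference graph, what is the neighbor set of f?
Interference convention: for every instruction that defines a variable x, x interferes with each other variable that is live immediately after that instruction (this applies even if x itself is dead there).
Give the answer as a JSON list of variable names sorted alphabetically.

def/use:
  L0 def {f,j} use ∅
  L1 def {f} use {j}
  L2 def {n} use ∅
  L3 def {v} use ∅
  L4 def {v} use {f,v}
  L5 def {j,v} use {v}
  L6 def {v} use ∅
  L7 def {f,v} use {f,v}

Backward fixpoint:
  L0: in=∅ out={j}
  L1: in={j} out={f}
  L2: in=∅ out=∅
  L3: in={f} out={f,v}
  L4: in={f,v} out={f,v}
  L5: in={f,v} out={f,v}
  L6: in=∅ out=∅
  L7: in={f,v} out=∅

Interference:
  f — {j,v}
  j — {f}
  n — ∅
  v — {f}

N(f) = ["j", "v"]

Answer: ["j", "v"]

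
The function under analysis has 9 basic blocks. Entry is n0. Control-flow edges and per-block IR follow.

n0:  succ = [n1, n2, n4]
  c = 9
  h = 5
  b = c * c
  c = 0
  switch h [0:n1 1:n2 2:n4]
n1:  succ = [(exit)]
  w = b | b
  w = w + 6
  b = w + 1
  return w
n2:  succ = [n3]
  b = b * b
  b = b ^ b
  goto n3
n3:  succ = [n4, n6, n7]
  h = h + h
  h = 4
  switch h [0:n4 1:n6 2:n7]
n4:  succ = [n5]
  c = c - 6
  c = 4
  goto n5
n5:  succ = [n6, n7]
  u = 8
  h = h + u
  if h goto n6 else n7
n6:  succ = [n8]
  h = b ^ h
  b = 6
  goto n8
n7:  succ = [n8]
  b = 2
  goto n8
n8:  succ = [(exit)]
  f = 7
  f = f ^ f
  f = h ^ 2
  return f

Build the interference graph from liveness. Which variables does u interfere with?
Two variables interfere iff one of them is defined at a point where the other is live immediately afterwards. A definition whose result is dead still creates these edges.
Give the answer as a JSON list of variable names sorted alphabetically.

def/use:
  n0: {b,c,h} / ∅
  n1: {b,w} / {b}
  n2: {b} / {b}
  n3: {h} / {h}
  n4: {c} / {c}
  n5: {h,u} / {h}
  n6: {b,h} / {b,h}
  n7: {b} / ∅
  n8: {f} / {h}

Liveness:
  live n0: ∅→{b,c,h}
  live n1: {b}→∅
  live n2: {b,c,h}→{b,c,h}
  live n3: {b,c,h}→{b,c,h}
  live n4: {b,c,h}→{b,h}
  live n5: {b,h}→{b,h}
  live n6: {b,h}→{h}
  live n7: {h}→{h}
  live n8: {h}→∅

Interfere edges:
  b↔{c,h,u,w}
  c↔{b,h}
  f↔{h}
  h↔{b,c,f,u}
  u↔{b,h}
  w↔{b}

N(u) = ["b", "h"]

Answer: ["b", "h"]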